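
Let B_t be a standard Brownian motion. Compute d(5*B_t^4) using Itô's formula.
d(5*B_t^4) = (30*B_t^2) dt + (20*B_t^3) dB_t

Itô's formula for f(B_t) gives d f(B_t) = f'(B_t) dB_t + (1/2) f''(B_t) dt. Compute derivatives of f(x) = 5*x^4:
  f'(x)  = 20*x^3
  f''(x) = 60*x^2
Substitute x = B_t and multiply the f'' term by 1/2:
  drift     = (1/2) * (60*x^2) evaluated at B_t = 30*B_t^2
  diffusion = (20*x^3) evaluated at B_t = 20*B_t^3
Therefore d(5*B_t^4) = (30*B_t^2) dt + (20*B_t^3) dB_t.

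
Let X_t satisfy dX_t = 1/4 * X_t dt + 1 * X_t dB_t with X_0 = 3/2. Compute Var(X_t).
Var(X_t) = 9*(exp(t) - 1)*exp(t/2)/4

For GBM dX = mu X dt + sigma X dB with X_0 = x_0, apply Itô to Y = log X: dY = (mu - sigma^2/2) dt + sigma dB, so Y_t = log(x_0) + (mu - sigma^2/2) t + sigma B_t and hence X_t = x_0 * exp((mu - sigma^2/2) t + sigma B_t).
With mu = 1/4, sigma = 1, x_0 = 3/2, this gives:
  X_t = 3/2 * exp((-1/4) * t + (1) * B_t).
Since sigma*B_t ~ Normal(0, sigma^2 t), E[exp(sigma*B_t)] = exp(sigma^2 t / 2); so E[X_t] = x_0 * exp((mu - sigma^2/2) t) * exp(sigma^2 t / 2) = x_0 * exp(mu t) = 3*exp(t/4)/2.
Var(X_t) = E[X_t^2] - (E[X_t])^2 = x_0^2 * exp(2 mu t) * (exp(sigma^2 t) - 1) = 9*(exp(t) - 1)*exp(t/2)/4.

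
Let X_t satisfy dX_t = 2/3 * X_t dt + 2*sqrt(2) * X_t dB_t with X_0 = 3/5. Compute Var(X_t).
Var(X_t) = 9*(exp(8*t) - 1)*exp(4*t/3)/25

For GBM dX = mu X dt + sigma X dB with X_0 = x_0, apply Itô to Y = log X: dY = (mu - sigma^2/2) dt + sigma dB, so Y_t = log(x_0) + (mu - sigma^2/2) t + sigma B_t and hence X_t = x_0 * exp((mu - sigma^2/2) t + sigma B_t).
With mu = 2/3, sigma = 2*sqrt(2), x_0 = 3/5, this gives:
  X_t = 3/5 * exp((-10/3) * t + (2*sqrt(2)) * B_t).
Since sigma*B_t ~ Normal(0, sigma^2 t), E[exp(sigma*B_t)] = exp(sigma^2 t / 2); so E[X_t] = x_0 * exp((mu - sigma^2/2) t) * exp(sigma^2 t / 2) = x_0 * exp(mu t) = 3*exp(2*t/3)/5.
Var(X_t) = E[X_t^2] - (E[X_t])^2 = x_0^2 * exp(2 mu t) * (exp(sigma^2 t) - 1) = 9*(exp(8*t) - 1)*exp(4*t/3)/25.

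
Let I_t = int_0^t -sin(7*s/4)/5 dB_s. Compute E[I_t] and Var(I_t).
E[I_t] = 0; Var(I_t) = t/50 - sin(7*t/2)/175

The Itô integral of a deterministic integrand f(s) has mean 0 because each increment f(s) * (B_{s+ds} - B_s) has mean 0. By the Itô isometry:
  Var( int_0^t f(s) dB_s ) = E[ (int_0^t f(s) dB_s)^2 ] = int_0^t f(s)^2 ds.
Here f(s) = -sin(7*s/4)/5, so f(s)^2 = sin(7*s/4)^2/25. Integrate:
  int_0^t (sin(7*s/4)^2/25) ds = t/50 - sin(7*t/2)/175.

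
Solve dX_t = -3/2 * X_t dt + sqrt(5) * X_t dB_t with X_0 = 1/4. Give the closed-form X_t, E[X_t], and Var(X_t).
X_t = 1/4 * exp((-4) t + (sqrt(5)) B_t); E[X_t] = exp(-3*t/2)/4; Var(X_t) = (exp(5*t) - 1)*exp(-3*t)/16

For GBM dX = mu X dt + sigma X dB with X_0 = x_0, apply Itô to Y = log X: dY = (mu - sigma^2/2) dt + sigma dB, so Y_t = log(x_0) + (mu - sigma^2/2) t + sigma B_t and hence X_t = x_0 * exp((mu - sigma^2/2) t + sigma B_t).
With mu = -3/2, sigma = sqrt(5), x_0 = 1/4, this gives:
  X_t = 1/4 * exp((-4) * t + (sqrt(5)) * B_t).
Since sigma*B_t ~ Normal(0, sigma^2 t), E[exp(sigma*B_t)] = exp(sigma^2 t / 2); so E[X_t] = x_0 * exp((mu - sigma^2/2) t) * exp(sigma^2 t / 2) = x_0 * exp(mu t) = exp(-3*t/2)/4.
Var(X_t) = E[X_t^2] - (E[X_t])^2 = x_0^2 * exp(2 mu t) * (exp(sigma^2 t) - 1) = (exp(5*t) - 1)*exp(-3*t)/16.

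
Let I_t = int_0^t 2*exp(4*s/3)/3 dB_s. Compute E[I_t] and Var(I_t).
E[I_t] = 0; Var(I_t) = exp(8*t/3)/6 - 1/6

The Itô integral of a deterministic integrand f(s) has mean 0 because each increment f(s) * (B_{s+ds} - B_s) has mean 0. By the Itô isometry:
  Var( int_0^t f(s) dB_s ) = E[ (int_0^t f(s) dB_s)^2 ] = int_0^t f(s)^2 ds.
Here f(s) = 2*exp(4*s/3)/3, so f(s)^2 = 4*exp(8*s/3)/9. Integrate:
  int_0^t (4*exp(8*s/3)/9) ds = exp(8*t/3)/6 - 1/6.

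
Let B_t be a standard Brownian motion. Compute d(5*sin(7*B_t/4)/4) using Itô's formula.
d(5*sin(7*B_t/4)/4) = (-245*sin(7*B_t/4)/128) dt + (35*cos(7*B_t/4)/16) dB_t

Itô's formula for f(B_t) gives d f(B_t) = f'(B_t) dB_t + (1/2) f''(B_t) dt. Compute derivatives of f(x) = 5*sin(7*x/4)/4:
  f'(x)  = 35*cos(7*x/4)/16
  f''(x) = -245*sin(7*x/4)/64
Substitute x = B_t and multiply the f'' term by 1/2:
  drift     = (1/2) * (-245*sin(7*x/4)/64) evaluated at B_t = -245*sin(7*B_t/4)/128
  diffusion = (35*cos(7*x/4)/16) evaluated at B_t = 35*cos(7*B_t/4)/16
Therefore d(5*sin(7*B_t/4)/4) = (-245*sin(7*B_t/4)/128) dt + (35*cos(7*B_t/4)/16) dB_t.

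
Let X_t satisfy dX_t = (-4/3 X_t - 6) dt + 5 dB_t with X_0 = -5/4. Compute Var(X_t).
Var(X_t) = 75/8 - 75*exp(-8*t/3)/8

The variance V(t) = Var(X_t) satisfies V'(t) = 2 a V(t) + c^2 with V(0) = 0 (drift coefficient is linear in X, diffusion is constant). With a = -4/3, c = 5, the solution is
  V(t) = (c^2 / (2 a)) * (exp(2 a t) - 1)
       = (5^2 / (2*(-4/3))) * (exp((-8/3) t) - 1)
       = 75/8 - 75*exp(-8*t/3)/8.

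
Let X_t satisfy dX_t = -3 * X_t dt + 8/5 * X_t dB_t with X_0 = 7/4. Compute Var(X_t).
Var(X_t) = (49*exp(64*t/25) - 49)*exp(-6*t)/16

For GBM dX = mu X dt + sigma X dB with X_0 = x_0, apply Itô to Y = log X: dY = (mu - sigma^2/2) dt + sigma dB, so Y_t = log(x_0) + (mu - sigma^2/2) t + sigma B_t and hence X_t = x_0 * exp((mu - sigma^2/2) t + sigma B_t).
With mu = -3, sigma = 8/5, x_0 = 7/4, this gives:
  X_t = 7/4 * exp((-107/25) * t + (8/5) * B_t).
Since sigma*B_t ~ Normal(0, sigma^2 t), E[exp(sigma*B_t)] = exp(sigma^2 t / 2); so E[X_t] = x_0 * exp((mu - sigma^2/2) t) * exp(sigma^2 t / 2) = x_0 * exp(mu t) = 7*exp(-3*t)/4.
Var(X_t) = E[X_t^2] - (E[X_t])^2 = x_0^2 * exp(2 mu t) * (exp(sigma^2 t) - 1) = (49*exp(64*t/25) - 49)*exp(-6*t)/16.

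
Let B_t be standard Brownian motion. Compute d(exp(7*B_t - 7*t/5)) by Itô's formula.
d(exp(7*B_t - 7*t/5)) = (231*exp(7*B_t - 7*t/5)/10) dt + (7*exp(7*B_t - 7*t/5)) dB_t

Itô's formula for f(t, x): d f(t, B_t) = (f_t + (1/2) f_xx) dt + f_x dB_t. Compute partials of f(t, x) = exp(-7*t/5 + 7*x):
  f_t(t,x)  = -7*exp(-7*t/5 + 7*x)/5
  f_x(t,x)  = 7*exp(-7*t/5 + 7*x)
  f_xx(t,x) = 49*exp(-7*t/5 + 7*x)
Assemble drift = f_t + (1/2) f_xx = 231*exp(-7*t/5 + 7*x)/10 and diffusion = f_x = 7*exp(-7*t/5 + 7*x). Substituting x = B_t:
  d(exp(7*B_t - 7*t/5)) = (231*exp(7*B_t - 7*t/5)/10) dt + (7*exp(7*B_t - 7*t/5)) dB_t.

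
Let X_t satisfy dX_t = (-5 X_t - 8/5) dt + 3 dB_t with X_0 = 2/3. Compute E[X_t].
E[X_t] = -8/25 + 74*exp(-5*t)/75

Taking expectations and using E[dB_t] = 0, the mean m(t) = E[X_t] satisfies the ODE m'(t) = a m(t) + b with m(0) = x_0. With a = -5, b = -8/5, x_0 = 2/3, the solution is
  m(t) = x_0 * exp(a t) + (b/a) * (exp(a t) - 1)
       = (2/3) * exp((-5) t) + ((-8/5)/(-5)) * (exp((-5) t) - 1)
       = -8/25 + 74*exp(-5*t)/75.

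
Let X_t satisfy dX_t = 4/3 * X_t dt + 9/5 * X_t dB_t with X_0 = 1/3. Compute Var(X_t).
Var(X_t) = (exp(81*t/25) - 1)*exp(8*t/3)/9

For GBM dX = mu X dt + sigma X dB with X_0 = x_0, apply Itô to Y = log X: dY = (mu - sigma^2/2) dt + sigma dB, so Y_t = log(x_0) + (mu - sigma^2/2) t + sigma B_t and hence X_t = x_0 * exp((mu - sigma^2/2) t + sigma B_t).
With mu = 4/3, sigma = 9/5, x_0 = 1/3, this gives:
  X_t = 1/3 * exp((-43/150) * t + (9/5) * B_t).
Since sigma*B_t ~ Normal(0, sigma^2 t), E[exp(sigma*B_t)] = exp(sigma^2 t / 2); so E[X_t] = x_0 * exp((mu - sigma^2/2) t) * exp(sigma^2 t / 2) = x_0 * exp(mu t) = exp(4*t/3)/3.
Var(X_t) = E[X_t^2] - (E[X_t])^2 = x_0^2 * exp(2 mu t) * (exp(sigma^2 t) - 1) = (exp(81*t/25) - 1)*exp(8*t/3)/9.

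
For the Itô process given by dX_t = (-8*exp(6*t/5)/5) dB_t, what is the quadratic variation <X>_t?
<X>_t = 16*exp(12*t/5)/15 - 16/15

For an Itô process dX_t = a(t) dt + b(t) dB_t, the quadratic variation is <X>_t = int_0^t b(s)^2 ds (the drift term does not contribute). Here b(s) = -8*exp(6*s/5)/5, so
  b(s)^2 = 64*exp(12*s/5)/25.
Integrating from 0 to t:
  <X>_t = int_0^t (64*exp(12*s/5)/25) ds = 16*exp(12*t/5)/15 - 16/15.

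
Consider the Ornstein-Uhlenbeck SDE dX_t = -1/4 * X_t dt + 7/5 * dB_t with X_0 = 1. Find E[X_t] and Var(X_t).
E[X_t] = exp(-t/4); Var(X_t) = 98/25 - 98*exp(-t/2)/25

The OU SDE dX = -theta X dt + sigma dB admits the integrating factor exp(theta t): d(exp(theta t) X_t) = sigma exp(theta t) dB_t. Integrating from 0 to t:
  X_t = x_0 * exp(-theta t) + sigma * int_0^t exp(-theta (t-s)) dB_s.
The Itô integral has mean 0 and (by the Itô isometry) variance sigma^2 * int_0^t exp(-2 theta (t - s)) ds = sigma^2 * (1 - exp(-2 theta t)) / (2 theta).
With theta = 1/4, sigma = 7/5, x_0 = 1:
  E[X_t] = 1 * exp(-1/4 t) = exp(-t/4)
  Var(X_t) = (7/5)^2 * (1 - exp(-2*1/4 t)) / (2 * 1/4) = 98/25 - 98*exp(-t/2)/25.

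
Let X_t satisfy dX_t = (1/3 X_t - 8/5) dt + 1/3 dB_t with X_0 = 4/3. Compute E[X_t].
E[X_t] = 24/5 - 52*exp(t/3)/15

Taking expectations and using E[dB_t] = 0, the mean m(t) = E[X_t] satisfies the ODE m'(t) = a m(t) + b with m(0) = x_0. With a = 1/3, b = -8/5, x_0 = 4/3, the solution is
  m(t) = x_0 * exp(a t) + (b/a) * (exp(a t) - 1)
       = (4/3) * exp((1/3) t) + ((-8/5)/(1/3)) * (exp((1/3) t) - 1)
       = 24/5 - 52*exp(t/3)/15.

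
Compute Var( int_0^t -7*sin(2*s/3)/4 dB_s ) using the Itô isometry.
Var = 49*t/32 - 147*sin(4*t/3)/128

The Itô integral of a deterministic integrand f(s) has mean 0 because each increment f(s) * (B_{s+ds} - B_s) has mean 0. By the Itô isometry:
  Var( int_0^t f(s) dB_s ) = E[ (int_0^t f(s) dB_s)^2 ] = int_0^t f(s)^2 ds.
Here f(s) = -7*sin(2*s/3)/4, so f(s)^2 = 49*sin(2*s/3)^2/16. Integrate:
  int_0^t (49*sin(2*s/3)^2/16) ds = 49*t/32 - 147*sin(4*t/3)/128.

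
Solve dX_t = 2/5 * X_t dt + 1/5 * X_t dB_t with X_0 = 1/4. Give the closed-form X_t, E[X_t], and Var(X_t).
X_t = 1/4 * exp((19/50) t + (1/5) B_t); E[X_t] = exp(2*t/5)/4; Var(X_t) = (exp(t/25) - 1)*exp(4*t/5)/16

For GBM dX = mu X dt + sigma X dB with X_0 = x_0, apply Itô to Y = log X: dY = (mu - sigma^2/2) dt + sigma dB, so Y_t = log(x_0) + (mu - sigma^2/2) t + sigma B_t and hence X_t = x_0 * exp((mu - sigma^2/2) t + sigma B_t).
With mu = 2/5, sigma = 1/5, x_0 = 1/4, this gives:
  X_t = 1/4 * exp((19/50) * t + (1/5) * B_t).
Since sigma*B_t ~ Normal(0, sigma^2 t), E[exp(sigma*B_t)] = exp(sigma^2 t / 2); so E[X_t] = x_0 * exp((mu - sigma^2/2) t) * exp(sigma^2 t / 2) = x_0 * exp(mu t) = exp(2*t/5)/4.
Var(X_t) = E[X_t^2] - (E[X_t])^2 = x_0^2 * exp(2 mu t) * (exp(sigma^2 t) - 1) = (exp(t/25) - 1)*exp(4*t/5)/16.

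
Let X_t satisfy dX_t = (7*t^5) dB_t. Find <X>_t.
<X>_t = 49*t^11/11

For an Itô process dX_t = a(t) dt + b(t) dB_t, the quadratic variation is <X>_t = int_0^t b(s)^2 ds (the drift term does not contribute). Here b(s) = 7*s^5, so
  b(s)^2 = 49*s^10.
Integrating from 0 to t:
  <X>_t = int_0^t (49*s^10) ds = 49*t^11/11.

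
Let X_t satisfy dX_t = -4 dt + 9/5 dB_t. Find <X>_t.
<X>_t = 81*t/25

For an Itô process dX_t = a(t) dt + b(t) dB_t, the quadratic variation is <X>_t = int_0^t b(s)^2 ds (the drift term does not contribute). Here b(s) = 9/5, so
  b(s)^2 = 81/25.
Integrating from 0 to t:
  <X>_t = int_0^t (81/25) ds = 81*t/25.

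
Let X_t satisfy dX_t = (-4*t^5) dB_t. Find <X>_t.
<X>_t = 16*t^11/11

For an Itô process dX_t = a(t) dt + b(t) dB_t, the quadratic variation is <X>_t = int_0^t b(s)^2 ds (the drift term does not contribute). Here b(s) = -4*s^5, so
  b(s)^2 = 16*s^10.
Integrating from 0 to t:
  <X>_t = int_0^t (16*s^10) ds = 16*t^11/11.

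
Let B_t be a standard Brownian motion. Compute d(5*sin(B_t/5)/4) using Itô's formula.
d(5*sin(B_t/5)/4) = (-sin(B_t/5)/40) dt + (cos(B_t/5)/4) dB_t

Itô's formula for f(B_t) gives d f(B_t) = f'(B_t) dB_t + (1/2) f''(B_t) dt. Compute derivatives of f(x) = 5*sin(x/5)/4:
  f'(x)  = cos(x/5)/4
  f''(x) = -sin(x/5)/20
Substitute x = B_t and multiply the f'' term by 1/2:
  drift     = (1/2) * (-sin(x/5)/20) evaluated at B_t = -sin(B_t/5)/40
  diffusion = (cos(x/5)/4) evaluated at B_t = cos(B_t/5)/4
Therefore d(5*sin(B_t/5)/4) = (-sin(B_t/5)/40) dt + (cos(B_t/5)/4) dB_t.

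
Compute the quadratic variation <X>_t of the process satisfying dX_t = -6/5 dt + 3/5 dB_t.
<X>_t = 9*t/25

For an Itô process dX_t = a(t) dt + b(t) dB_t, the quadratic variation is <X>_t = int_0^t b(s)^2 ds (the drift term does not contribute). Here b(s) = 3/5, so
  b(s)^2 = 9/25.
Integrating from 0 to t:
  <X>_t = int_0^t (9/25) ds = 9*t/25.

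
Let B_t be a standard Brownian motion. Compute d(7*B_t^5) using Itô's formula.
d(7*B_t^5) = (70*B_t^3) dt + (35*B_t^4) dB_t

Itô's formula for f(B_t) gives d f(B_t) = f'(B_t) dB_t + (1/2) f''(B_t) dt. Compute derivatives of f(x) = 7*x^5:
  f'(x)  = 35*x^4
  f''(x) = 140*x^3
Substitute x = B_t and multiply the f'' term by 1/2:
  drift     = (1/2) * (140*x^3) evaluated at B_t = 70*B_t^3
  diffusion = (35*x^4) evaluated at B_t = 35*B_t^4
Therefore d(7*B_t^5) = (70*B_t^3) dt + (35*B_t^4) dB_t.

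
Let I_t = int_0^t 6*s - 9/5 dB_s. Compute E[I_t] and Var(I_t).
E[I_t] = 0; Var(I_t) = 3*t*(100*t^2 - 90*t + 27)/25

The Itô integral of a deterministic integrand f(s) has mean 0 because each increment f(s) * (B_{s+ds} - B_s) has mean 0. By the Itô isometry:
  Var( int_0^t f(s) dB_s ) = E[ (int_0^t f(s) dB_s)^2 ] = int_0^t f(s)^2 ds.
Here f(s) = 6*s - 9/5, so f(s)^2 = 9*(10*s - 3)^2/25. Integrate:
  int_0^t (9*(10*s - 3)^2/25) ds = 3*t*(100*t^2 - 90*t + 27)/25.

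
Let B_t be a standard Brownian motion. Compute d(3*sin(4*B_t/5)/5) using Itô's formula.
d(3*sin(4*B_t/5)/5) = (-24*sin(4*B_t/5)/125) dt + (12*cos(4*B_t/5)/25) dB_t

Itô's formula for f(B_t) gives d f(B_t) = f'(B_t) dB_t + (1/2) f''(B_t) dt. Compute derivatives of f(x) = 3*sin(4*x/5)/5:
  f'(x)  = 12*cos(4*x/5)/25
  f''(x) = -48*sin(4*x/5)/125
Substitute x = B_t and multiply the f'' term by 1/2:
  drift     = (1/2) * (-48*sin(4*x/5)/125) evaluated at B_t = -24*sin(4*B_t/5)/125
  diffusion = (12*cos(4*x/5)/25) evaluated at B_t = 12*cos(4*B_t/5)/25
Therefore d(3*sin(4*B_t/5)/5) = (-24*sin(4*B_t/5)/125) dt + (12*cos(4*B_t/5)/25) dB_t.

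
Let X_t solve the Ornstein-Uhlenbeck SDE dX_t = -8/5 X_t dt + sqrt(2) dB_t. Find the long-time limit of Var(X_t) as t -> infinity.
lim Var(X_t) = 5/8

The OU SDE dX = -theta X dt + sigma dB admits the integrating factor exp(theta t): d(exp(theta t) X_t) = sigma exp(theta t) dB_t. Integrating from 0 to t gives X_t = x_0 * exp(-theta t) + sigma * int_0^t exp(-theta (t-s)) dB_s for any initial x_0. The Itô integral has variance (by the Itô isometry) sigma^2 * int_0^t exp(-2 theta (t - s)) ds = sigma^2 * (1 - exp(-2 theta t)) / (2 theta), independent of x_0.
With theta = 8/5, sigma = sqrt(2):
  Var(X_t) = (sqrt(2))^2 * (1 - exp(-2*8/5 t)) / (2 * 8/5) = 5/8 - 5*exp(-16*t/5)/8.
As t -> infinity, exp(-2*8/5 t) -> 0, so the stationary variance is sigma^2 / (2 theta) = 5/8.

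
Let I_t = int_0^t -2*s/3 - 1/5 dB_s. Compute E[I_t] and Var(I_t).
E[I_t] = 0; Var(I_t) = t*(100*t^2 + 90*t + 27)/675

The Itô integral of a deterministic integrand f(s) has mean 0 because each increment f(s) * (B_{s+ds} - B_s) has mean 0. By the Itô isometry:
  Var( int_0^t f(s) dB_s ) = E[ (int_0^t f(s) dB_s)^2 ] = int_0^t f(s)^2 ds.
Here f(s) = -2*s/3 - 1/5, so f(s)^2 = (10*s + 3)^2/225. Integrate:
  int_0^t ((10*s + 3)^2/225) ds = t*(100*t^2 + 90*t + 27)/675.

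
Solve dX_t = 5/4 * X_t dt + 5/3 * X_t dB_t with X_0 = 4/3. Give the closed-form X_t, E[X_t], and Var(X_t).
X_t = 4/3 * exp((-5/36) t + (5/3) B_t); E[X_t] = 4*exp(5*t/4)/3; Var(X_t) = 16*(exp(25*t/9) - 1)*exp(5*t/2)/9

For GBM dX = mu X dt + sigma X dB with X_0 = x_0, apply Itô to Y = log X: dY = (mu - sigma^2/2) dt + sigma dB, so Y_t = log(x_0) + (mu - sigma^2/2) t + sigma B_t and hence X_t = x_0 * exp((mu - sigma^2/2) t + sigma B_t).
With mu = 5/4, sigma = 5/3, x_0 = 4/3, this gives:
  X_t = 4/3 * exp((-5/36) * t + (5/3) * B_t).
Since sigma*B_t ~ Normal(0, sigma^2 t), E[exp(sigma*B_t)] = exp(sigma^2 t / 2); so E[X_t] = x_0 * exp((mu - sigma^2/2) t) * exp(sigma^2 t / 2) = x_0 * exp(mu t) = 4*exp(5*t/4)/3.
Var(X_t) = E[X_t^2] - (E[X_t])^2 = x_0^2 * exp(2 mu t) * (exp(sigma^2 t) - 1) = 16*(exp(25*t/9) - 1)*exp(5*t/2)/9.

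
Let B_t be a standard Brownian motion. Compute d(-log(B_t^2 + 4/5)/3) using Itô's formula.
d(-log(B_t^2 + 4/5)/3) = (5*(5*B_t^2 - 4)/(3*(5*B_t^2 + 4)^2)) dt + (-10*B_t/(15*B_t^2 + 12)) dB_t

Itô's formula for f(B_t) gives d f(B_t) = f'(B_t) dB_t + (1/2) f''(B_t) dt. Compute derivatives of f(x) = -log(x^2 + 4/5)/3:
  f'(x)  = -10*x/(15*x^2 + 12)
  f''(x) = 10*(5*x^2 - 4)/(3*(5*x^2 + 4)^2)
Substitute x = B_t and multiply the f'' term by 1/2:
  drift     = (1/2) * (10*(5*x^2 - 4)/(3*(5*x^2 + 4)^2)) evaluated at B_t = 5*(5*B_t^2 - 4)/(3*(5*B_t^2 + 4)^2)
  diffusion = (-10*x/(15*x^2 + 12)) evaluated at B_t = -10*B_t/(15*B_t^2 + 12)
Therefore d(-log(B_t^2 + 4/5)/3) = (5*(5*B_t^2 - 4)/(3*(5*B_t^2 + 4)^2)) dt + (-10*B_t/(15*B_t^2 + 12)) dB_t.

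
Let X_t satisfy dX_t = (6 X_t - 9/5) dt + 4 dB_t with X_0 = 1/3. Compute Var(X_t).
Var(X_t) = 4*exp(12*t)/3 - 4/3

The variance V(t) = Var(X_t) satisfies V'(t) = 2 a V(t) + c^2 with V(0) = 0 (drift coefficient is linear in X, diffusion is constant). With a = 6, c = 4, the solution is
  V(t) = (c^2 / (2 a)) * (exp(2 a t) - 1)
       = (4^2 / (2*6)) * (exp(12 t) - 1)
       = 4*exp(12*t)/3 - 4/3.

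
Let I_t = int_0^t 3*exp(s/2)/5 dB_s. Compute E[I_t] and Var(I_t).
E[I_t] = 0; Var(I_t) = 9*exp(t)/25 - 9/25

The Itô integral of a deterministic integrand f(s) has mean 0 because each increment f(s) * (B_{s+ds} - B_s) has mean 0. By the Itô isometry:
  Var( int_0^t f(s) dB_s ) = E[ (int_0^t f(s) dB_s)^2 ] = int_0^t f(s)^2 ds.
Here f(s) = 3*exp(s/2)/5, so f(s)^2 = 9*exp(s)/25. Integrate:
  int_0^t (9*exp(s)/25) ds = 9*exp(t)/25 - 9/25.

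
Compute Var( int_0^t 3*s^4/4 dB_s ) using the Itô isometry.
Var = t^9/16

The Itô integral of a deterministic integrand f(s) has mean 0 because each increment f(s) * (B_{s+ds} - B_s) has mean 0. By the Itô isometry:
  Var( int_0^t f(s) dB_s ) = E[ (int_0^t f(s) dB_s)^2 ] = int_0^t f(s)^2 ds.
Here f(s) = 3*s^4/4, so f(s)^2 = 9*s^8/16. Integrate:
  int_0^t (9*s^8/16) ds = t^9/16.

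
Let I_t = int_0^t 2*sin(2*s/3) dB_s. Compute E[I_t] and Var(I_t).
E[I_t] = 0; Var(I_t) = 2*t - 3*sin(4*t/3)/2

The Itô integral of a deterministic integrand f(s) has mean 0 because each increment f(s) * (B_{s+ds} - B_s) has mean 0. By the Itô isometry:
  Var( int_0^t f(s) dB_s ) = E[ (int_0^t f(s) dB_s)^2 ] = int_0^t f(s)^2 ds.
Here f(s) = 2*sin(2*s/3), so f(s)^2 = 4*sin(2*s/3)^2. Integrate:
  int_0^t (4*sin(2*s/3)^2) ds = 2*t - 3*sin(4*t/3)/2.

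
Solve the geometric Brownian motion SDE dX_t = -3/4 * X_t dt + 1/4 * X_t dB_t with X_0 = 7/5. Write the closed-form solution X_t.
X_t = 7/5 * exp((-25/32) * t + (1/4) * B_t)

For GBM dX = mu X dt + sigma X dB with X_0 = x_0, apply Itô to Y = log X: dY = (mu - sigma^2/2) dt + sigma dB, so Y_t = log(x_0) + (mu - sigma^2/2) t + sigma B_t and hence X_t = x_0 * exp((mu - sigma^2/2) t + sigma B_t).
With mu = -3/4, sigma = 1/4, x_0 = 7/5, this gives:
  X_t = 7/5 * exp((-25/32) * t + (1/4) * B_t).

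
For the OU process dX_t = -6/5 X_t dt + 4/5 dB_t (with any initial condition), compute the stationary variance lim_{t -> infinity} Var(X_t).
lim Var(X_t) = 4/15

The OU SDE dX = -theta X dt + sigma dB admits the integrating factor exp(theta t): d(exp(theta t) X_t) = sigma exp(theta t) dB_t. Integrating from 0 to t gives X_t = x_0 * exp(-theta t) + sigma * int_0^t exp(-theta (t-s)) dB_s for any initial x_0. The Itô integral has variance (by the Itô isometry) sigma^2 * int_0^t exp(-2 theta (t - s)) ds = sigma^2 * (1 - exp(-2 theta t)) / (2 theta), independent of x_0.
With theta = 6/5, sigma = 4/5:
  Var(X_t) = (4/5)^2 * (1 - exp(-2*6/5 t)) / (2 * 6/5) = 4/15 - 4*exp(-12*t/5)/15.
As t -> infinity, exp(-2*6/5 t) -> 0, so the stationary variance is sigma^2 / (2 theta) = 4/15.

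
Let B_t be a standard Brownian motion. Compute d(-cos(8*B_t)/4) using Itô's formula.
d(-cos(8*B_t)/4) = (8*cos(8*B_t)) dt + (2*sin(8*B_t)) dB_t

Itô's formula for f(B_t) gives d f(B_t) = f'(B_t) dB_t + (1/2) f''(B_t) dt. Compute derivatives of f(x) = -cos(8*x)/4:
  f'(x)  = 2*sin(8*x)
  f''(x) = 16*cos(8*x)
Substitute x = B_t and multiply the f'' term by 1/2:
  drift     = (1/2) * (16*cos(8*x)) evaluated at B_t = 8*cos(8*B_t)
  diffusion = (2*sin(8*x)) evaluated at B_t = 2*sin(8*B_t)
Therefore d(-cos(8*B_t)/4) = (8*cos(8*B_t)) dt + (2*sin(8*B_t)) dB_t.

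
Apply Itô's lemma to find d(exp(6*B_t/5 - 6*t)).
d(exp(6*B_t/5 - 6*t)) = (-132*exp(6*B_t/5 - 6*t)/25) dt + (6*exp(6*B_t/5 - 6*t)/5) dB_t

Itô's formula for f(t, x): d f(t, B_t) = (f_t + (1/2) f_xx) dt + f_x dB_t. Compute partials of f(t, x) = exp(-6*t + 6*x/5):
  f_t(t,x)  = -6*exp(-6*t + 6*x/5)
  f_x(t,x)  = 6*exp(-6*t + 6*x/5)/5
  f_xx(t,x) = 36*exp(-6*t + 6*x/5)/25
Assemble drift = f_t + (1/2) f_xx = -132*exp(-6*t + 6*x/5)/25 and diffusion = f_x = 6*exp(-6*t + 6*x/5)/5. Substituting x = B_t:
  d(exp(6*B_t/5 - 6*t)) = (-132*exp(6*B_t/5 - 6*t)/25) dt + (6*exp(6*B_t/5 - 6*t)/5) dB_t.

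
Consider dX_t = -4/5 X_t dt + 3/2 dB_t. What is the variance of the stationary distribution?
lim Var(X_t) = 45/32

The OU SDE dX = -theta X dt + sigma dB admits the integrating factor exp(theta t): d(exp(theta t) X_t) = sigma exp(theta t) dB_t. Integrating from 0 to t gives X_t = x_0 * exp(-theta t) + sigma * int_0^t exp(-theta (t-s)) dB_s for any initial x_0. The Itô integral has variance (by the Itô isometry) sigma^2 * int_0^t exp(-2 theta (t - s)) ds = sigma^2 * (1 - exp(-2 theta t)) / (2 theta), independent of x_0.
With theta = 4/5, sigma = 3/2:
  Var(X_t) = (3/2)^2 * (1 - exp(-2*4/5 t)) / (2 * 4/5) = 45/32 - 45*exp(-8*t/5)/32.
As t -> infinity, exp(-2*4/5 t) -> 0, so the stationary variance is sigma^2 / (2 theta) = 45/32.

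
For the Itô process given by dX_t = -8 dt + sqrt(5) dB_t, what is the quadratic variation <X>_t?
<X>_t = 5*t

For an Itô process dX_t = a(t) dt + b(t) dB_t, the quadratic variation is <X>_t = int_0^t b(s)^2 ds (the drift term does not contribute). Here b(s) = sqrt(5), so
  b(s)^2 = 5.
Integrating from 0 to t:
  <X>_t = int_0^t (5) ds = 5*t.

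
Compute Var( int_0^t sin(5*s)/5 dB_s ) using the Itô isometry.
Var = t/50 - sin(10*t)/500

The Itô integral of a deterministic integrand f(s) has mean 0 because each increment f(s) * (B_{s+ds} - B_s) has mean 0. By the Itô isometry:
  Var( int_0^t f(s) dB_s ) = E[ (int_0^t f(s) dB_s)^2 ] = int_0^t f(s)^2 ds.
Here f(s) = sin(5*s)/5, so f(s)^2 = sin(5*s)^2/25. Integrate:
  int_0^t (sin(5*s)^2/25) ds = t/50 - sin(10*t)/500.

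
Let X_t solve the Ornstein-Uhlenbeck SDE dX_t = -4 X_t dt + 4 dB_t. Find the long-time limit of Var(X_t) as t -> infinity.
lim Var(X_t) = 2

The OU SDE dX = -theta X dt + sigma dB admits the integrating factor exp(theta t): d(exp(theta t) X_t) = sigma exp(theta t) dB_t. Integrating from 0 to t gives X_t = x_0 * exp(-theta t) + sigma * int_0^t exp(-theta (t-s)) dB_s for any initial x_0. The Itô integral has variance (by the Itô isometry) sigma^2 * int_0^t exp(-2 theta (t - s)) ds = sigma^2 * (1 - exp(-2 theta t)) / (2 theta), independent of x_0.
With theta = 4, sigma = 4:
  Var(X_t) = (4)^2 * (1 - exp(-2*4 t)) / (2 * 4) = 2 - 2*exp(-8*t).
As t -> infinity, exp(-2*4 t) -> 0, so the stationary variance is sigma^2 / (2 theta) = 2.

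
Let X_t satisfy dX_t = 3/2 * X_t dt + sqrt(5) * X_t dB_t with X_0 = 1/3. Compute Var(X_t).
Var(X_t) = (exp(5*t) - 1)*exp(3*t)/9

For GBM dX = mu X dt + sigma X dB with X_0 = x_0, apply Itô to Y = log X: dY = (mu - sigma^2/2) dt + sigma dB, so Y_t = log(x_0) + (mu - sigma^2/2) t + sigma B_t and hence X_t = x_0 * exp((mu - sigma^2/2) t + sigma B_t).
With mu = 3/2, sigma = sqrt(5), x_0 = 1/3, this gives:
  X_t = 1/3 * exp((-1) * t + (sqrt(5)) * B_t).
Since sigma*B_t ~ Normal(0, sigma^2 t), E[exp(sigma*B_t)] = exp(sigma^2 t / 2); so E[X_t] = x_0 * exp((mu - sigma^2/2) t) * exp(sigma^2 t / 2) = x_0 * exp(mu t) = exp(3*t/2)/3.
Var(X_t) = E[X_t^2] - (E[X_t])^2 = x_0^2 * exp(2 mu t) * (exp(sigma^2 t) - 1) = (exp(5*t) - 1)*exp(3*t)/9.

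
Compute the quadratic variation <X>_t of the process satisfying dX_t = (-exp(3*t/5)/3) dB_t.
<X>_t = 5*exp(6*t/5)/54 - 5/54

For an Itô process dX_t = a(t) dt + b(t) dB_t, the quadratic variation is <X>_t = int_0^t b(s)^2 ds (the drift term does not contribute). Here b(s) = -exp(3*s/5)/3, so
  b(s)^2 = exp(6*s/5)/9.
Integrating from 0 to t:
  <X>_t = int_0^t (exp(6*s/5)/9) ds = 5*exp(6*t/5)/54 - 5/54.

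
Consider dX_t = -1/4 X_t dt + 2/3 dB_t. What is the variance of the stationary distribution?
lim Var(X_t) = 8/9

The OU SDE dX = -theta X dt + sigma dB admits the integrating factor exp(theta t): d(exp(theta t) X_t) = sigma exp(theta t) dB_t. Integrating from 0 to t gives X_t = x_0 * exp(-theta t) + sigma * int_0^t exp(-theta (t-s)) dB_s for any initial x_0. The Itô integral has variance (by the Itô isometry) sigma^2 * int_0^t exp(-2 theta (t - s)) ds = sigma^2 * (1 - exp(-2 theta t)) / (2 theta), independent of x_0.
With theta = 1/4, sigma = 2/3:
  Var(X_t) = (2/3)^2 * (1 - exp(-2*1/4 t)) / (2 * 1/4) = 8/9 - 8*exp(-t/2)/9.
As t -> infinity, exp(-2*1/4 t) -> 0, so the stationary variance is sigma^2 / (2 theta) = 8/9.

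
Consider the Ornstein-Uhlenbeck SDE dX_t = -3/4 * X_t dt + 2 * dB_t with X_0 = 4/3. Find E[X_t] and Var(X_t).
E[X_t] = 4*exp(-3*t/4)/3; Var(X_t) = 8/3 - 8*exp(-3*t/2)/3

The OU SDE dX = -theta X dt + sigma dB admits the integrating factor exp(theta t): d(exp(theta t) X_t) = sigma exp(theta t) dB_t. Integrating from 0 to t:
  X_t = x_0 * exp(-theta t) + sigma * int_0^t exp(-theta (t-s)) dB_s.
The Itô integral has mean 0 and (by the Itô isometry) variance sigma^2 * int_0^t exp(-2 theta (t - s)) ds = sigma^2 * (1 - exp(-2 theta t)) / (2 theta).
With theta = 3/4, sigma = 2, x_0 = 4/3:
  E[X_t] = 4/3 * exp(-3/4 t) = 4*exp(-3*t/4)/3
  Var(X_t) = (2)^2 * (1 - exp(-2*3/4 t)) / (2 * 3/4) = 8/3 - 8*exp(-3*t/2)/3.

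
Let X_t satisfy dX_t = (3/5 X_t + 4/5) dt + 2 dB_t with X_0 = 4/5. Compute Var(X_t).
Var(X_t) = 10*exp(6*t/5)/3 - 10/3

The variance V(t) = Var(X_t) satisfies V'(t) = 2 a V(t) + c^2 with V(0) = 0 (drift coefficient is linear in X, diffusion is constant). With a = 3/5, c = 2, the solution is
  V(t) = (c^2 / (2 a)) * (exp(2 a t) - 1)
       = (2^2 / (2*(3/5))) * (exp((6/5) t) - 1)
       = 10*exp(6*t/5)/3 - 10/3.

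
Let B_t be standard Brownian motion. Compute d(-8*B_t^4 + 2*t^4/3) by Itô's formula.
d(-8*B_t^4 + 2*t^4/3) = (-48*B_t^2 + 8*t^3/3) dt + (-32*B_t^3) dB_t

Itô's formula for f(t, x): d f(t, B_t) = (f_t + (1/2) f_xx) dt + f_x dB_t. Compute partials of f(t, x) = 2*t^4/3 - 8*x^4:
  f_t(t,x)  = 8*t^3/3
  f_x(t,x)  = -32*x^3
  f_xx(t,x) = -96*x^2
Assemble drift = f_t + (1/2) f_xx = 8*t^3/3 - 48*x^2 and diffusion = f_x = -32*x^3. Substituting x = B_t:
  d(-8*B_t^4 + 2*t^4/3) = (-48*B_t^2 + 8*t^3/3) dt + (-32*B_t^3) dB_t.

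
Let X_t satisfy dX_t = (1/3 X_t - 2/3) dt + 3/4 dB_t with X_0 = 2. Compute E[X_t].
E[X_t] = 2

Taking expectations and using E[dB_t] = 0, the mean m(t) = E[X_t] satisfies the ODE m'(t) = a m(t) + b with m(0) = x_0. With a = 1/3, b = -2/3, x_0 = 2, the solution is
  m(t) = x_0 * exp(a t) + (b/a) * (exp(a t) - 1)
       = 2 * exp((1/3) t) + ((-2/3)/(1/3)) * (exp((1/3) t) - 1)
       = 2.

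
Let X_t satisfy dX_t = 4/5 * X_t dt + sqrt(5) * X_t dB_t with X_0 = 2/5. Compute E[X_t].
E[X_t] = 2*exp(4*t/5)/5

For GBM dX = mu X dt + sigma X dB with X_0 = x_0, apply Itô to Y = log X: dY = (mu - sigma^2/2) dt + sigma dB, so Y_t = log(x_0) + (mu - sigma^2/2) t + sigma B_t and hence X_t = x_0 * exp((mu - sigma^2/2) t + sigma B_t).
With mu = 4/5, sigma = sqrt(5), x_0 = 2/5, this gives:
  X_t = 2/5 * exp((-17/10) * t + (sqrt(5)) * B_t).
Since sigma*B_t ~ Normal(0, sigma^2 t), E[exp(sigma*B_t)] = exp(sigma^2 t / 2); so E[X_t] = x_0 * exp((mu - sigma^2/2) t) * exp(sigma^2 t / 2) = x_0 * exp(mu t) = 2*exp(4*t/5)/5.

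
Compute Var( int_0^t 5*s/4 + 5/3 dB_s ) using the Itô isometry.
Var = 25*t*(3*t^2 + 12*t + 16)/144

The Itô integral of a deterministic integrand f(s) has mean 0 because each increment f(s) * (B_{s+ds} - B_s) has mean 0. By the Itô isometry:
  Var( int_0^t f(s) dB_s ) = E[ (int_0^t f(s) dB_s)^2 ] = int_0^t f(s)^2 ds.
Here f(s) = 5*s/4 + 5/3, so f(s)^2 = 25*(3*s + 4)^2/144. Integrate:
  int_0^t (25*(3*s + 4)^2/144) ds = 25*t*(3*t^2 + 12*t + 16)/144.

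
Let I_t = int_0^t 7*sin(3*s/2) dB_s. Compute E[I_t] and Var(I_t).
E[I_t] = 0; Var(I_t) = 49*t/2 - 49*sin(3*t)/6

The Itô integral of a deterministic integrand f(s) has mean 0 because each increment f(s) * (B_{s+ds} - B_s) has mean 0. By the Itô isometry:
  Var( int_0^t f(s) dB_s ) = E[ (int_0^t f(s) dB_s)^2 ] = int_0^t f(s)^2 ds.
Here f(s) = 7*sin(3*s/2), so f(s)^2 = 49*sin(3*s/2)^2. Integrate:
  int_0^t (49*sin(3*s/2)^2) ds = 49*t/2 - 49*sin(3*t)/6.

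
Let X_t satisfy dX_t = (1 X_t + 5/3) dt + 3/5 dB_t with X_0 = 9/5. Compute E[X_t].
E[X_t] = 52*exp(t)/15 - 5/3

Taking expectations and using E[dB_t] = 0, the mean m(t) = E[X_t] satisfies the ODE m'(t) = a m(t) + b with m(0) = x_0. With a = 1, b = 5/3, x_0 = 9/5, the solution is
  m(t) = x_0 * exp(a t) + (b/a) * (exp(a t) - 1)
       = (9/5) * exp(1 t) + ((5/3)/1) * (exp(1 t) - 1)
       = 52*exp(t)/15 - 5/3.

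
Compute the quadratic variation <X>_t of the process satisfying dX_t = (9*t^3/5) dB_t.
<X>_t = 81*t^7/175

For an Itô process dX_t = a(t) dt + b(t) dB_t, the quadratic variation is <X>_t = int_0^t b(s)^2 ds (the drift term does not contribute). Here b(s) = 9*s^3/5, so
  b(s)^2 = 81*s^6/25.
Integrating from 0 to t:
  <X>_t = int_0^t (81*s^6/25) ds = 81*t^7/175.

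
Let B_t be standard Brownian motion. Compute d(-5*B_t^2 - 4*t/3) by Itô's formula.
d(-5*B_t^2 - 4*t/3) = (-19/3) dt + (-10*B_t) dB_t

Itô's formula for f(t, x): d f(t, B_t) = (f_t + (1/2) f_xx) dt + f_x dB_t. Compute partials of f(t, x) = -4*t/3 - 5*x^2:
  f_t(t,x)  = -4/3
  f_x(t,x)  = -10*x
  f_xx(t,x) = -10
Assemble drift = f_t + (1/2) f_xx = -19/3 and diffusion = f_x = -10*x. Substituting x = B_t:
  d(-5*B_t^2 - 4*t/3) = (-19/3) dt + (-10*B_t) dB_t.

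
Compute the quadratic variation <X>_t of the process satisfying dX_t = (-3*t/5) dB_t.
<X>_t = 3*t^3/25

For an Itô process dX_t = a(t) dt + b(t) dB_t, the quadratic variation is <X>_t = int_0^t b(s)^2 ds (the drift term does not contribute). Here b(s) = -3*s/5, so
  b(s)^2 = 9*s^2/25.
Integrating from 0 to t:
  <X>_t = int_0^t (9*s^2/25) ds = 3*t^3/25.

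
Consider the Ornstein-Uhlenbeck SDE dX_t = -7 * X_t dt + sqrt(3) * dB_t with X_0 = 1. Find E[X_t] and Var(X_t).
E[X_t] = exp(-7*t); Var(X_t) = 3/14 - 3*exp(-14*t)/14

The OU SDE dX = -theta X dt + sigma dB admits the integrating factor exp(theta t): d(exp(theta t) X_t) = sigma exp(theta t) dB_t. Integrating from 0 to t:
  X_t = x_0 * exp(-theta t) + sigma * int_0^t exp(-theta (t-s)) dB_s.
The Itô integral has mean 0 and (by the Itô isometry) variance sigma^2 * int_0^t exp(-2 theta (t - s)) ds = sigma^2 * (1 - exp(-2 theta t)) / (2 theta).
With theta = 7, sigma = sqrt(3), x_0 = 1:
  E[X_t] = 1 * exp(-7 t) = exp(-7*t)
  Var(X_t) = (sqrt(3))^2 * (1 - exp(-2*7 t)) / (2 * 7) = 3/14 - 3*exp(-14*t)/14.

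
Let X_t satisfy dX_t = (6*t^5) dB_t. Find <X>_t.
<X>_t = 36*t^11/11

For an Itô process dX_t = a(t) dt + b(t) dB_t, the quadratic variation is <X>_t = int_0^t b(s)^2 ds (the drift term does not contribute). Here b(s) = 6*s^5, so
  b(s)^2 = 36*s^10.
Integrating from 0 to t:
  <X>_t = int_0^t (36*s^10) ds = 36*t^11/11.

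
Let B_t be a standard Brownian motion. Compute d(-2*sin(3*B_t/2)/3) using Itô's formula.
d(-2*sin(3*B_t/2)/3) = (3*sin(3*B_t/2)/4) dt + (-cos(3*B_t/2)) dB_t

Itô's formula for f(B_t) gives d f(B_t) = f'(B_t) dB_t + (1/2) f''(B_t) dt. Compute derivatives of f(x) = -2*sin(3*x/2)/3:
  f'(x)  = -cos(3*x/2)
  f''(x) = 3*sin(3*x/2)/2
Substitute x = B_t and multiply the f'' term by 1/2:
  drift     = (1/2) * (3*sin(3*x/2)/2) evaluated at B_t = 3*sin(3*B_t/2)/4
  diffusion = (-cos(3*x/2)) evaluated at B_t = -cos(3*B_t/2)
Therefore d(-2*sin(3*B_t/2)/3) = (3*sin(3*B_t/2)/4) dt + (-cos(3*B_t/2)) dB_t.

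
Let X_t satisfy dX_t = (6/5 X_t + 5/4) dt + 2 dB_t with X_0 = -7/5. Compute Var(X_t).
Var(X_t) = 5*exp(12*t/5)/3 - 5/3

The variance V(t) = Var(X_t) satisfies V'(t) = 2 a V(t) + c^2 with V(0) = 0 (drift coefficient is linear in X, diffusion is constant). With a = 6/5, c = 2, the solution is
  V(t) = (c^2 / (2 a)) * (exp(2 a t) - 1)
       = (2^2 / (2*(6/5))) * (exp((12/5) t) - 1)
       = 5*exp(12*t/5)/3 - 5/3.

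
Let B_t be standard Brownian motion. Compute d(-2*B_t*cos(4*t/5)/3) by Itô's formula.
d(-2*B_t*cos(4*t/5)/3) = (8*B_t*sin(4*t/5)/15) dt + (-2*cos(4*t/5)/3) dB_t

Itô's formula for f(t, x): d f(t, B_t) = (f_t + (1/2) f_xx) dt + f_x dB_t. Compute partials of f(t, x) = -2*x*cos(4*t/5)/3:
  f_t(t,x)  = 8*x*sin(4*t/5)/15
  f_x(t,x)  = -2*cos(4*t/5)/3
  f_xx(t,x) = 0
Assemble drift = f_t + (1/2) f_xx = 8*x*sin(4*t/5)/15 and diffusion = f_x = -2*cos(4*t/5)/3. Substituting x = B_t:
  d(-2*B_t*cos(4*t/5)/3) = (8*B_t*sin(4*t/5)/15) dt + (-2*cos(4*t/5)/3) dB_t.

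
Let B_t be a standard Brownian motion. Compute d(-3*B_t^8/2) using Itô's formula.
d(-3*B_t^8/2) = (-42*B_t^6) dt + (-12*B_t^7) dB_t

Itô's formula for f(B_t) gives d f(B_t) = f'(B_t) dB_t + (1/2) f''(B_t) dt. Compute derivatives of f(x) = -3*x^8/2:
  f'(x)  = -12*x^7
  f''(x) = -84*x^6
Substitute x = B_t and multiply the f'' term by 1/2:
  drift     = (1/2) * (-84*x^6) evaluated at B_t = -42*B_t^6
  diffusion = (-12*x^7) evaluated at B_t = -12*B_t^7
Therefore d(-3*B_t^8/2) = (-42*B_t^6) dt + (-12*B_t^7) dB_t.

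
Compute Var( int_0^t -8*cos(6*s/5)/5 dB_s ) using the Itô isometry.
Var = 32*t/25 + 8*sin(12*t/5)/15

The Itô integral of a deterministic integrand f(s) has mean 0 because each increment f(s) * (B_{s+ds} - B_s) has mean 0. By the Itô isometry:
  Var( int_0^t f(s) dB_s ) = E[ (int_0^t f(s) dB_s)^2 ] = int_0^t f(s)^2 ds.
Here f(s) = -8*cos(6*s/5)/5, so f(s)^2 = 64*cos(6*s/5)^2/25. Integrate:
  int_0^t (64*cos(6*s/5)^2/25) ds = 32*t/25 + 8*sin(12*t/5)/15.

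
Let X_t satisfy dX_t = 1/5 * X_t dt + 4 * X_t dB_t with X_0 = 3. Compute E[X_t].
E[X_t] = 3*exp(t/5)

For GBM dX = mu X dt + sigma X dB with X_0 = x_0, apply Itô to Y = log X: dY = (mu - sigma^2/2) dt + sigma dB, so Y_t = log(x_0) + (mu - sigma^2/2) t + sigma B_t and hence X_t = x_0 * exp((mu - sigma^2/2) t + sigma B_t).
With mu = 1/5, sigma = 4, x_0 = 3, this gives:
  X_t = 3 * exp((-39/5) * t + (4) * B_t).
Since sigma*B_t ~ Normal(0, sigma^2 t), E[exp(sigma*B_t)] = exp(sigma^2 t / 2); so E[X_t] = x_0 * exp((mu - sigma^2/2) t) * exp(sigma^2 t / 2) = x_0 * exp(mu t) = 3*exp(t/5).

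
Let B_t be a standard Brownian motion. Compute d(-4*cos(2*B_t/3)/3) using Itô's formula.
d(-4*cos(2*B_t/3)/3) = (8*cos(2*B_t/3)/27) dt + (8*sin(2*B_t/3)/9) dB_t

Itô's formula for f(B_t) gives d f(B_t) = f'(B_t) dB_t + (1/2) f''(B_t) dt. Compute derivatives of f(x) = -4*cos(2*x/3)/3:
  f'(x)  = 8*sin(2*x/3)/9
  f''(x) = 16*cos(2*x/3)/27
Substitute x = B_t and multiply the f'' term by 1/2:
  drift     = (1/2) * (16*cos(2*x/3)/27) evaluated at B_t = 8*cos(2*B_t/3)/27
  diffusion = (8*sin(2*x/3)/9) evaluated at B_t = 8*sin(2*B_t/3)/9
Therefore d(-4*cos(2*B_t/3)/3) = (8*cos(2*B_t/3)/27) dt + (8*sin(2*B_t/3)/9) dB_t.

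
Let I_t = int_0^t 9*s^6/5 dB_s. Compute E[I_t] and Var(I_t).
E[I_t] = 0; Var(I_t) = 81*t^13/325

The Itô integral of a deterministic integrand f(s) has mean 0 because each increment f(s) * (B_{s+ds} - B_s) has mean 0. By the Itô isometry:
  Var( int_0^t f(s) dB_s ) = E[ (int_0^t f(s) dB_s)^2 ] = int_0^t f(s)^2 ds.
Here f(s) = 9*s^6/5, so f(s)^2 = 81*s^12/25. Integrate:
  int_0^t (81*s^12/25) ds = 81*t^13/325.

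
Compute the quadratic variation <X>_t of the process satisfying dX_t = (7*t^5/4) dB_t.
<X>_t = 49*t^11/176

For an Itô process dX_t = a(t) dt + b(t) dB_t, the quadratic variation is <X>_t = int_0^t b(s)^2 ds (the drift term does not contribute). Here b(s) = 7*s^5/4, so
  b(s)^2 = 49*s^10/16.
Integrating from 0 to t:
  <X>_t = int_0^t (49*s^10/16) ds = 49*t^11/176.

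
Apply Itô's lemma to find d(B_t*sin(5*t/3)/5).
d(B_t*sin(5*t/3)/5) = (B_t*cos(5*t/3)/3) dt + (sin(5*t/3)/5) dB_t

Itô's formula for f(t, x): d f(t, B_t) = (f_t + (1/2) f_xx) dt + f_x dB_t. Compute partials of f(t, x) = x*sin(5*t/3)/5:
  f_t(t,x)  = x*cos(5*t/3)/3
  f_x(t,x)  = sin(5*t/3)/5
  f_xx(t,x) = 0
Assemble drift = f_t + (1/2) f_xx = x*cos(5*t/3)/3 and diffusion = f_x = sin(5*t/3)/5. Substituting x = B_t:
  d(B_t*sin(5*t/3)/5) = (B_t*cos(5*t/3)/3) dt + (sin(5*t/3)/5) dB_t.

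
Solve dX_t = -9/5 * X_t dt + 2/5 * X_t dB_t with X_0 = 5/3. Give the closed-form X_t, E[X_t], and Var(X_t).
X_t = 5/3 * exp((-47/25) t + (2/5) B_t); E[X_t] = 5*exp(-9*t/5)/3; Var(X_t) = (25*exp(4*t/25) - 25)*exp(-18*t/5)/9

For GBM dX = mu X dt + sigma X dB with X_0 = x_0, apply Itô to Y = log X: dY = (mu - sigma^2/2) dt + sigma dB, so Y_t = log(x_0) + (mu - sigma^2/2) t + sigma B_t and hence X_t = x_0 * exp((mu - sigma^2/2) t + sigma B_t).
With mu = -9/5, sigma = 2/5, x_0 = 5/3, this gives:
  X_t = 5/3 * exp((-47/25) * t + (2/5) * B_t).
Since sigma*B_t ~ Normal(0, sigma^2 t), E[exp(sigma*B_t)] = exp(sigma^2 t / 2); so E[X_t] = x_0 * exp((mu - sigma^2/2) t) * exp(sigma^2 t / 2) = x_0 * exp(mu t) = 5*exp(-9*t/5)/3.
Var(X_t) = E[X_t^2] - (E[X_t])^2 = x_0^2 * exp(2 mu t) * (exp(sigma^2 t) - 1) = (25*exp(4*t/25) - 25)*exp(-18*t/5)/9.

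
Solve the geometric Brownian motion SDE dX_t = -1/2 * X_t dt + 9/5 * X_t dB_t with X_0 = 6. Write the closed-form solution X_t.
X_t = 6 * exp((-53/25) * t + (9/5) * B_t)

For GBM dX = mu X dt + sigma X dB with X_0 = x_0, apply Itô to Y = log X: dY = (mu - sigma^2/2) dt + sigma dB, so Y_t = log(x_0) + (mu - sigma^2/2) t + sigma B_t and hence X_t = x_0 * exp((mu - sigma^2/2) t + sigma B_t).
With mu = -1/2, sigma = 9/5, x_0 = 6, this gives:
  X_t = 6 * exp((-53/25) * t + (9/5) * B_t).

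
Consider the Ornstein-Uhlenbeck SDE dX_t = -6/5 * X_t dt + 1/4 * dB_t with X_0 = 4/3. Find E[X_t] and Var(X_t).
E[X_t] = 4*exp(-6*t/5)/3; Var(X_t) = 5/192 - 5*exp(-12*t/5)/192

The OU SDE dX = -theta X dt + sigma dB admits the integrating factor exp(theta t): d(exp(theta t) X_t) = sigma exp(theta t) dB_t. Integrating from 0 to t:
  X_t = x_0 * exp(-theta t) + sigma * int_0^t exp(-theta (t-s)) dB_s.
The Itô integral has mean 0 and (by the Itô isometry) variance sigma^2 * int_0^t exp(-2 theta (t - s)) ds = sigma^2 * (1 - exp(-2 theta t)) / (2 theta).
With theta = 6/5, sigma = 1/4, x_0 = 4/3:
  E[X_t] = 4/3 * exp(-6/5 t) = 4*exp(-6*t/5)/3
  Var(X_t) = (1/4)^2 * (1 - exp(-2*6/5 t)) / (2 * 6/5) = 5/192 - 5*exp(-12*t/5)/192.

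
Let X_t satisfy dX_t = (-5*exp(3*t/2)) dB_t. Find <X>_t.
<X>_t = 25*exp(3*t)/3 - 25/3

For an Itô process dX_t = a(t) dt + b(t) dB_t, the quadratic variation is <X>_t = int_0^t b(s)^2 ds (the drift term does not contribute). Here b(s) = -5*exp(3*s/2), so
  b(s)^2 = 25*exp(3*s).
Integrating from 0 to t:
  <X>_t = int_0^t (25*exp(3*s)) ds = 25*exp(3*t)/3 - 25/3.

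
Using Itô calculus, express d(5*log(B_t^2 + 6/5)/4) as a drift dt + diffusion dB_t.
d(5*log(B_t^2 + 6/5)/4) = (25*(6 - 5*B_t^2)/(4*(5*B_t^2 + 6)^2)) dt + (25*B_t/(2*(5*B_t^2 + 6))) dB_t

Itô's formula for f(B_t) gives d f(B_t) = f'(B_t) dB_t + (1/2) f''(B_t) dt. Compute derivatives of f(x) = 5*log(x^2 + 6/5)/4:
  f'(x)  = 25*x/(2*(5*x^2 + 6))
  f''(x) = 25*(6 - 5*x^2)/(2*(5*x^2 + 6)^2)
Substitute x = B_t and multiply the f'' term by 1/2:
  drift     = (1/2) * (25*(6 - 5*x^2)/(2*(5*x^2 + 6)^2)) evaluated at B_t = 25*(6 - 5*B_t^2)/(4*(5*B_t^2 + 6)^2)
  diffusion = (25*x/(2*(5*x^2 + 6))) evaluated at B_t = 25*B_t/(2*(5*B_t^2 + 6))
Therefore d(5*log(B_t^2 + 6/5)/4) = (25*(6 - 5*B_t^2)/(4*(5*B_t^2 + 6)^2)) dt + (25*B_t/(2*(5*B_t^2 + 6))) dB_t.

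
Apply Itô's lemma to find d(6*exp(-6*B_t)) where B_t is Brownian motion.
d(6*exp(-6*B_t)) = (108*exp(-6*B_t)) dt + (-36*exp(-6*B_t)) dB_t

Itô's formula for f(B_t) gives d f(B_t) = f'(B_t) dB_t + (1/2) f''(B_t) dt. Compute derivatives of f(x) = 6*exp(-6*x):
  f'(x)  = -36*exp(-6*x)
  f''(x) = 216*exp(-6*x)
Substitute x = B_t and multiply the f'' term by 1/2:
  drift     = (1/2) * (216*exp(-6*x)) evaluated at B_t = 108*exp(-6*B_t)
  diffusion = (-36*exp(-6*x)) evaluated at B_t = -36*exp(-6*B_t)
Therefore d(6*exp(-6*B_t)) = (108*exp(-6*B_t)) dt + (-36*exp(-6*B_t)) dB_t.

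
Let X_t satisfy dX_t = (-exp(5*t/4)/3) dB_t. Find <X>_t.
<X>_t = 2*exp(5*t/2)/45 - 2/45

For an Itô process dX_t = a(t) dt + b(t) dB_t, the quadratic variation is <X>_t = int_0^t b(s)^2 ds (the drift term does not contribute). Here b(s) = -exp(5*s/4)/3, so
  b(s)^2 = exp(5*s/2)/9.
Integrating from 0 to t:
  <X>_t = int_0^t (exp(5*s/2)/9) ds = 2*exp(5*t/2)/45 - 2/45.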